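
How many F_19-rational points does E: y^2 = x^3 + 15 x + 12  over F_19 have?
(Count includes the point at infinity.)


For each x in F_19, count y with y^2 = x^3 + 15 x + 12 mod 19:
  x = 1: RHS = 9, y in [3, 16]  -> 2 point(s)
  x = 7: RHS = 4, y in [2, 17]  -> 2 point(s)
  x = 8: RHS = 17, y in [6, 13]  -> 2 point(s)
  x = 11: RHS = 7, y in [8, 11]  -> 2 point(s)
  x = 12: RHS = 1, y in [1, 18]  -> 2 point(s)
  x = 16: RHS = 16, y in [4, 15]  -> 2 point(s)
Affine points: 12. Add the point at infinity: total = 13.

#E(F_19) = 13


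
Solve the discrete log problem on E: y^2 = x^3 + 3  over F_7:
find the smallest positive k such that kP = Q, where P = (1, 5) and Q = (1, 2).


Enumerate multiples of P until we hit Q = (1, 2):
  1P = (1, 5)
  2P = (6, 4)
  3P = (2, 5)
  4P = (4, 2)
  5P = (3, 4)
  6P = (5, 4)
  7P = (5, 3)
  8P = (3, 3)
  9P = (4, 5)
  10P = (2, 2)
  11P = (6, 3)
  12P = (1, 2)
Match found at i = 12.

k = 12


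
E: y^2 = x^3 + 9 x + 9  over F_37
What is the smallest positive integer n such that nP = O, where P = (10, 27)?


Compute successive multiples of P until we hit O:
  1P = (10, 27)
  2P = (14, 20)
  3P = (23, 5)
  4P = (20, 7)
  5P = (11, 12)
  6P = (19, 34)
  7P = (15, 2)
  8P = (0, 34)
  ... (continuing to 29P)
  29P = O

ord(P) = 29


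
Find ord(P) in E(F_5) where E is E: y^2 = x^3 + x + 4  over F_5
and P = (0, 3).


Compute successive multiples of P until we hit O:
  1P = (0, 3)
  2P = (1, 1)
  3P = (3, 3)
  4P = (2, 2)
  5P = (2, 3)
  6P = (3, 2)
  7P = (1, 4)
  8P = (0, 2)
  ... (continuing to 9P)
  9P = O

ord(P) = 9


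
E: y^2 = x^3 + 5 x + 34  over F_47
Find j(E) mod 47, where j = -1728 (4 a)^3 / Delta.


Delta = -16(4 a^3 + 27 b^2) mod 47 = 20
-1728 * (4 a)^3 = -1728 * (4*5)^3 mod 47 = 16
j = 16 * 20^(-1) mod 47 = 29

j = 29 (mod 47)


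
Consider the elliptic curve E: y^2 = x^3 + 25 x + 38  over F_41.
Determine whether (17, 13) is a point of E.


Check whether y^2 = x^3 + 25 x + 38 (mod 41) for (x, y) = (17, 13).
LHS: y^2 = 13^2 mod 41 = 5
RHS: x^3 + 25 x + 38 = 17^3 + 25*17 + 38 mod 41 = 5
LHS = RHS

Yes, on the curve


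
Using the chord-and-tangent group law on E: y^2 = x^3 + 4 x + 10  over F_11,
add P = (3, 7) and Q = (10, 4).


P != Q, so use the chord formula.
s = (y2 - y1) / (x2 - x1) = (8) / (7) mod 11 = 9
x3 = s^2 - x1 - x2 mod 11 = 9^2 - 3 - 10 = 2
y3 = s (x1 - x3) - y1 mod 11 = 9 * (3 - 2) - 7 = 2

P + Q = (2, 2)


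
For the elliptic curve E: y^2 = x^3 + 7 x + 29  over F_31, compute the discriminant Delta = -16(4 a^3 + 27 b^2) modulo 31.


4 a^3 + 27 b^2 = 4*7^3 + 27*29^2 = 1372 + 22707 = 24079
Delta = -16 * (24079) = -385264
Delta mod 31 = 4

Delta = 4 (mod 31)


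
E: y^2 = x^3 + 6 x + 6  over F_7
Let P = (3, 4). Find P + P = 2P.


Doubling: s = (3 x1^2 + a) / (2 y1)
s = (3*3^2 + 6) / (2*4) mod 7 = 5
x3 = s^2 - 2 x1 mod 7 = 5^2 - 2*3 = 5
y3 = s (x1 - x3) - y1 mod 7 = 5 * (3 - 5) - 4 = 0

2P = (5, 0)


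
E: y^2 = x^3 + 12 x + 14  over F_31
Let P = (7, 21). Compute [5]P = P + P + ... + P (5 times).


k = 5 = 101_2 (binary, LSB first: 101)
Double-and-add from P = (7, 21):
  bit 0 = 1: acc = O + (7, 21) = (7, 21)
  bit 1 = 0: acc unchanged = (7, 21)
  bit 2 = 1: acc = (7, 21) + (15, 2) = (19, 23)

5P = (19, 23)


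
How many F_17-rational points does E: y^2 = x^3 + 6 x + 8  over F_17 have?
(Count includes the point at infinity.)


For each x in F_17, count y with y^2 = x^3 + 6 x + 8 mod 17:
  x = 0: RHS = 8, y in [5, 12]  -> 2 point(s)
  x = 1: RHS = 15, y in [7, 10]  -> 2 point(s)
  x = 3: RHS = 2, y in [6, 11]  -> 2 point(s)
  x = 7: RHS = 2, y in [6, 11]  -> 2 point(s)
  x = 9: RHS = 9, y in [3, 14]  -> 2 point(s)
  x = 16: RHS = 1, y in [1, 16]  -> 2 point(s)
Affine points: 12. Add the point at infinity: total = 13.

#E(F_17) = 13


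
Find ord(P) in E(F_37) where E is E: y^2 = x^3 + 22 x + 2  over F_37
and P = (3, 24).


Compute successive multiples of P until we hit O:
  1P = (3, 24)
  2P = (1, 32)
  3P = (12, 12)
  4P = (32, 27)
  5P = (27, 22)
  6P = (16, 11)
  7P = (19, 29)
  8P = (19, 8)
  ... (continuing to 15P)
  15P = O

ord(P) = 15


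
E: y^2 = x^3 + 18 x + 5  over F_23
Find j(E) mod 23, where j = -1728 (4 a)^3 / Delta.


Delta = -16(4 a^3 + 27 b^2) mod 23 = 6
-1728 * (4 a)^3 = -1728 * (4*18)^3 mod 23 = 11
j = 11 * 6^(-1) mod 23 = 21

j = 21 (mod 23)


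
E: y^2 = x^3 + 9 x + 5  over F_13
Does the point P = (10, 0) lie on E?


Check whether y^2 = x^3 + 9 x + 5 (mod 13) for (x, y) = (10, 0).
LHS: y^2 = 0^2 mod 13 = 0
RHS: x^3 + 9 x + 5 = 10^3 + 9*10 + 5 mod 13 = 3
LHS != RHS

No, not on the curve


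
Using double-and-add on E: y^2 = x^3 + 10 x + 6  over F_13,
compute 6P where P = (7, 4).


k = 6 = 110_2 (binary, LSB first: 011)
Double-and-add from P = (7, 4):
  bit 0 = 0: acc unchanged = O
  bit 1 = 1: acc = O + (11, 2) = (11, 2)
  bit 2 = 1: acc = (11, 2) + (5, 5) = (7, 9)

6P = (7, 9)


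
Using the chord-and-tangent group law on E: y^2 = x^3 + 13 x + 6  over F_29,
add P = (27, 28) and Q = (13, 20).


P != Q, so use the chord formula.
s = (y2 - y1) / (x2 - x1) = (21) / (15) mod 29 = 13
x3 = s^2 - x1 - x2 mod 29 = 13^2 - 27 - 13 = 13
y3 = s (x1 - x3) - y1 mod 29 = 13 * (27 - 13) - 28 = 9

P + Q = (13, 9)


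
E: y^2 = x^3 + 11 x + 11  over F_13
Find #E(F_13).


For each x in F_13, count y with y^2 = x^3 + 11 x + 11 mod 13:
  x = 1: RHS = 10, y in [6, 7]  -> 2 point(s)
  x = 5: RHS = 9, y in [3, 10]  -> 2 point(s)
  x = 8: RHS = 0, y in [0]  -> 1 point(s)
  x = 10: RHS = 3, y in [4, 9]  -> 2 point(s)
  x = 12: RHS = 12, y in [5, 8]  -> 2 point(s)
Affine points: 9. Add the point at infinity: total = 10.

#E(F_13) = 10


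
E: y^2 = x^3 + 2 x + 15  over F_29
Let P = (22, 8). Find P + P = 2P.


Doubling: s = (3 x1^2 + a) / (2 y1)
s = (3*22^2 + 2) / (2*8) mod 29 = 22
x3 = s^2 - 2 x1 mod 29 = 22^2 - 2*22 = 5
y3 = s (x1 - x3) - y1 mod 29 = 22 * (22 - 5) - 8 = 18

2P = (5, 18)


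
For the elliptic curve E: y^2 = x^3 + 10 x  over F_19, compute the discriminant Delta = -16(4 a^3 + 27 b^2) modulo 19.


4 a^3 + 27 b^2 = 4*10^3 + 27*0^2 = 4000 + 0 = 4000
Delta = -16 * (4000) = -64000
Delta mod 19 = 11

Delta = 11 (mod 19)


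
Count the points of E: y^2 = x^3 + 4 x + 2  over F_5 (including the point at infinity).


For each x in F_5, count y with y^2 = x^3 + 4 x + 2 mod 5:
  x = 3: RHS = 1, y in [1, 4]  -> 2 point(s)
Affine points: 2. Add the point at infinity: total = 3.

#E(F_5) = 3


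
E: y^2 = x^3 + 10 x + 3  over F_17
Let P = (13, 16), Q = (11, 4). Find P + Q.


P != Q, so use the chord formula.
s = (y2 - y1) / (x2 - x1) = (5) / (15) mod 17 = 6
x3 = s^2 - x1 - x2 mod 17 = 6^2 - 13 - 11 = 12
y3 = s (x1 - x3) - y1 mod 17 = 6 * (13 - 12) - 16 = 7

P + Q = (12, 7)


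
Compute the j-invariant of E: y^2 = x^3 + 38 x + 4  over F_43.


Delta = -16(4 a^3 + 27 b^2) mod 43 = 13
-1728 * (4 a)^3 = -1728 * (4*38)^3 mod 43 = 16
j = 16 * 13^(-1) mod 43 = 31

j = 31 (mod 43)


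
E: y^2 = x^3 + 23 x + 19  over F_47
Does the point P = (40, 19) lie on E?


Check whether y^2 = x^3 + 23 x + 19 (mod 47) for (x, y) = (40, 19).
LHS: y^2 = 19^2 mod 47 = 32
RHS: x^3 + 23 x + 19 = 40^3 + 23*40 + 19 mod 47 = 32
LHS = RHS

Yes, on the curve


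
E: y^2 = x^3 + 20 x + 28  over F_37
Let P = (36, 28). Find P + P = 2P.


Doubling: s = (3 x1^2 + a) / (2 y1)
s = (3*36^2 + 20) / (2*28) mod 37 = 9
x3 = s^2 - 2 x1 mod 37 = 9^2 - 2*36 = 9
y3 = s (x1 - x3) - y1 mod 37 = 9 * (36 - 9) - 28 = 30

2P = (9, 30)


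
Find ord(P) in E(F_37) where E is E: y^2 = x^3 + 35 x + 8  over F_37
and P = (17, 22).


Compute successive multiples of P until we hit O:
  1P = (17, 22)
  2P = (7, 35)
  3P = (1, 9)
  4P = (12, 26)
  5P = (19, 24)
  6P = (2, 30)
  7P = (27, 8)
  8P = (29, 17)
  ... (continuing to 23P)
  23P = O

ord(P) = 23


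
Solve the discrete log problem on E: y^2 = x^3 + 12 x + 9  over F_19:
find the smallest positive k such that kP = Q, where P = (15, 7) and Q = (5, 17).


Enumerate multiples of P until we hit Q = (5, 17):
  1P = (15, 7)
  2P = (0, 3)
  3P = (5, 2)
  4P = (4, 8)
  5P = (11, 3)
  6P = (13, 14)
  7P = (8, 16)
  8P = (12, 0)
  9P = (8, 3)
  10P = (13, 5)
  11P = (11, 16)
  12P = (4, 11)
  13P = (5, 17)
Match found at i = 13.

k = 13


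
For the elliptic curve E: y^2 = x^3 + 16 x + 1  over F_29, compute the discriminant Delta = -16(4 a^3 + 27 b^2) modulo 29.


4 a^3 + 27 b^2 = 4*16^3 + 27*1^2 = 16384 + 27 = 16411
Delta = -16 * (16411) = -262576
Delta mod 29 = 19

Delta = 19 (mod 29)


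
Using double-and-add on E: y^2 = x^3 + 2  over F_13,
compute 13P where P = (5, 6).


k = 13 = 1101_2 (binary, LSB first: 1011)
Double-and-add from P = (5, 6):
  bit 0 = 1: acc = O + (5, 6) = (5, 6)
  bit 1 = 0: acc unchanged = (5, 6)
  bit 2 = 1: acc = (5, 6) + (1, 4) = (4, 1)
  bit 3 = 1: acc = (4, 1) + (2, 7) = (3, 9)

13P = (3, 9)


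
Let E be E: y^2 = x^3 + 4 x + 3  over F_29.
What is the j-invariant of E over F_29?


Delta = -16(4 a^3 + 27 b^2) mod 29 = 20
-1728 * (4 a)^3 = -1728 * (4*4)^3 mod 29 = 26
j = 26 * 20^(-1) mod 29 = 10

j = 10 (mod 29)


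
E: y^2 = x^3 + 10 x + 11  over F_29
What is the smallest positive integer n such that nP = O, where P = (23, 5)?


Compute successive multiples of P until we hit O:
  1P = (23, 5)
  2P = (19, 19)
  3P = (21, 17)
  4P = (21, 12)
  5P = (19, 10)
  6P = (23, 24)
  7P = O

ord(P) = 7


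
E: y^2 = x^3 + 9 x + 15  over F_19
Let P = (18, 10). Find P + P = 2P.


Doubling: s = (3 x1^2 + a) / (2 y1)
s = (3*18^2 + 9) / (2*10) mod 19 = 12
x3 = s^2 - 2 x1 mod 19 = 12^2 - 2*18 = 13
y3 = s (x1 - x3) - y1 mod 19 = 12 * (18 - 13) - 10 = 12

2P = (13, 12)


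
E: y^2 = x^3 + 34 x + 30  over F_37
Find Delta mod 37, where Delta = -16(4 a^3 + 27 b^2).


4 a^3 + 27 b^2 = 4*34^3 + 27*30^2 = 157216 + 24300 = 181516
Delta = -16 * (181516) = -2904256
Delta mod 37 = 22

Delta = 22 (mod 37)


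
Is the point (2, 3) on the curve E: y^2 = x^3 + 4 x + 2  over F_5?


Check whether y^2 = x^3 + 4 x + 2 (mod 5) for (x, y) = (2, 3).
LHS: y^2 = 3^2 mod 5 = 4
RHS: x^3 + 4 x + 2 = 2^3 + 4*2 + 2 mod 5 = 3
LHS != RHS

No, not on the curve


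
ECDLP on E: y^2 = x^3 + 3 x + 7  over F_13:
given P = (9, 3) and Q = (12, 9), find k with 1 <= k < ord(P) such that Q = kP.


Enumerate multiples of P until we hit Q = (12, 9):
  1P = (9, 3)
  2P = (12, 4)
  3P = (8, 6)
  4P = (5, 11)
  5P = (3, 11)
  6P = (10, 7)
  7P = (10, 6)
  8P = (3, 2)
  9P = (5, 2)
  10P = (8, 7)
  11P = (12, 9)
Match found at i = 11.

k = 11


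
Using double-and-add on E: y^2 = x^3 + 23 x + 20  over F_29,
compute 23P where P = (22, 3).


k = 23 = 10111_2 (binary, LSB first: 11101)
Double-and-add from P = (22, 3):
  bit 0 = 1: acc = O + (22, 3) = (22, 3)
  bit 1 = 1: acc = (22, 3) + (8, 7) = (5, 17)
  bit 2 = 1: acc = (5, 17) + (9, 17) = (15, 12)
  bit 3 = 0: acc unchanged = (15, 12)
  bit 4 = 1: acc = (15, 12) + (27, 13) = (15, 17)

23P = (15, 17)


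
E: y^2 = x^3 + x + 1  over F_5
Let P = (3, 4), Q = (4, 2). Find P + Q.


P != Q, so use the chord formula.
s = (y2 - y1) / (x2 - x1) = (3) / (1) mod 5 = 3
x3 = s^2 - x1 - x2 mod 5 = 3^2 - 3 - 4 = 2
y3 = s (x1 - x3) - y1 mod 5 = 3 * (3 - 2) - 4 = 4

P + Q = (2, 4)


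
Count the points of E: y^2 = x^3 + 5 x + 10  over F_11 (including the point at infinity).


For each x in F_11, count y with y^2 = x^3 + 5 x + 10 mod 11:
  x = 1: RHS = 5, y in [4, 7]  -> 2 point(s)
  x = 6: RHS = 3, y in [5, 6]  -> 2 point(s)
  x = 7: RHS = 3, y in [5, 6]  -> 2 point(s)
  x = 8: RHS = 1, y in [1, 10]  -> 2 point(s)
  x = 9: RHS = 3, y in [5, 6]  -> 2 point(s)
  x = 10: RHS = 4, y in [2, 9]  -> 2 point(s)
Affine points: 12. Add the point at infinity: total = 13.

#E(F_11) = 13


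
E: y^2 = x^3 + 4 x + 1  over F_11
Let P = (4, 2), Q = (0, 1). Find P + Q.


P != Q, so use the chord formula.
s = (y2 - y1) / (x2 - x1) = (10) / (7) mod 11 = 3
x3 = s^2 - x1 - x2 mod 11 = 3^2 - 4 - 0 = 5
y3 = s (x1 - x3) - y1 mod 11 = 3 * (4 - 5) - 2 = 6

P + Q = (5, 6)


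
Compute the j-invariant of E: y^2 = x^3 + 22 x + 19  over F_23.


Delta = -16(4 a^3 + 27 b^2) mod 23 = 6
-1728 * (4 a)^3 = -1728 * (4*22)^3 mod 23 = 8
j = 8 * 6^(-1) mod 23 = 9

j = 9 (mod 23)


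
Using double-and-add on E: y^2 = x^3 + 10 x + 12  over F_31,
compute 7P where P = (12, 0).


k = 7 = 111_2 (binary, LSB first: 111)
Double-and-add from P = (12, 0):
  bit 0 = 1: acc = O + (12, 0) = (12, 0)
  bit 1 = 1: acc = (12, 0) + O = (12, 0)
  bit 2 = 1: acc = (12, 0) + O = (12, 0)

7P = (12, 0)


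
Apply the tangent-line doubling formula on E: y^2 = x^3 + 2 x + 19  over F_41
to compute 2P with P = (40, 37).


Doubling: s = (3 x1^2 + a) / (2 y1)
s = (3*40^2 + 2) / (2*37) mod 41 = 25
x3 = s^2 - 2 x1 mod 41 = 25^2 - 2*40 = 12
y3 = s (x1 - x3) - y1 mod 41 = 25 * (40 - 12) - 37 = 7

2P = (12, 7)


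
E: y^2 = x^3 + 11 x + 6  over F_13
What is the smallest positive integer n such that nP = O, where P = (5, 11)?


Compute successive multiples of P until we hit O:
  1P = (5, 11)
  2P = (7, 6)
  3P = (4, 6)
  4P = (3, 12)
  5P = (2, 7)
  6P = (2, 6)
  7P = (3, 1)
  8P = (4, 7)
  ... (continuing to 11P)
  11P = O

ord(P) = 11


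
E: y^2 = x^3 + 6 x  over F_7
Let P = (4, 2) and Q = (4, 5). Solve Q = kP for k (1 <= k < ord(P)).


Enumerate multiples of P until we hit Q = (4, 5):
  1P = (4, 2)
  2P = (1, 0)
  3P = (4, 5)
Match found at i = 3.

k = 3


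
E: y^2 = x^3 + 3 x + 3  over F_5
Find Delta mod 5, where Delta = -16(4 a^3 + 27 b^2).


4 a^3 + 27 b^2 = 4*3^3 + 27*3^2 = 108 + 243 = 351
Delta = -16 * (351) = -5616
Delta mod 5 = 4

Delta = 4 (mod 5)


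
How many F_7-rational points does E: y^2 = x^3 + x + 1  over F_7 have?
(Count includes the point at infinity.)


For each x in F_7, count y with y^2 = x^3 + 1 x + 1 mod 7:
  x = 0: RHS = 1, y in [1, 6]  -> 2 point(s)
  x = 2: RHS = 4, y in [2, 5]  -> 2 point(s)
Affine points: 4. Add the point at infinity: total = 5.

#E(F_7) = 5


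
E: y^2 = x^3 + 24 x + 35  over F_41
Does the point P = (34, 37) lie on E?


Check whether y^2 = x^3 + 24 x + 35 (mod 41) for (x, y) = (34, 37).
LHS: y^2 = 37^2 mod 41 = 16
RHS: x^3 + 24 x + 35 = 34^3 + 24*34 + 35 mod 41 = 16
LHS = RHS

Yes, on the curve


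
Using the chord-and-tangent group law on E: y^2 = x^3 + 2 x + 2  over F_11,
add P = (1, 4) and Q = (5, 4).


P != Q, so use the chord formula.
s = (y2 - y1) / (x2 - x1) = (0) / (4) mod 11 = 0
x3 = s^2 - x1 - x2 mod 11 = 0^2 - 1 - 5 = 5
y3 = s (x1 - x3) - y1 mod 11 = 0 * (1 - 5) - 4 = 7

P + Q = (5, 7)


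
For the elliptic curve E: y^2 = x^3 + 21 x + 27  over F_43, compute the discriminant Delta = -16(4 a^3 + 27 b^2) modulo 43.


4 a^3 + 27 b^2 = 4*21^3 + 27*27^2 = 37044 + 19683 = 56727
Delta = -16 * (56727) = -907632
Delta mod 43 = 12

Delta = 12 (mod 43)


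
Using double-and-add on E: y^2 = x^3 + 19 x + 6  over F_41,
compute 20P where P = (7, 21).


k = 20 = 10100_2 (binary, LSB first: 00101)
Double-and-add from P = (7, 21):
  bit 0 = 0: acc unchanged = O
  bit 1 = 0: acc unchanged = O
  bit 2 = 1: acc = O + (22, 17) = (22, 17)
  bit 3 = 0: acc unchanged = (22, 17)
  bit 4 = 1: acc = (22, 17) + (6, 34) = (5, 29)

20P = (5, 29)


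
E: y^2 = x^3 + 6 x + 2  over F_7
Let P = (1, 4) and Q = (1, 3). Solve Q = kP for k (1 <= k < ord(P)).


Enumerate multiples of P until we hit Q = (1, 3):
  1P = (1, 4)
  2P = (2, 1)
  3P = (6, 4)
  4P = (0, 3)
  5P = (0, 4)
  6P = (6, 3)
  7P = (2, 6)
  8P = (1, 3)
Match found at i = 8.

k = 8


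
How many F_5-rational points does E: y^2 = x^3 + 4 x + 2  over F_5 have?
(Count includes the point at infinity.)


For each x in F_5, count y with y^2 = x^3 + 4 x + 2 mod 5:
  x = 3: RHS = 1, y in [1, 4]  -> 2 point(s)
Affine points: 2. Add the point at infinity: total = 3.

#E(F_5) = 3


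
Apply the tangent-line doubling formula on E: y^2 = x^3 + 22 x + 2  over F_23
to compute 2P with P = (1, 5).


Doubling: s = (3 x1^2 + a) / (2 y1)
s = (3*1^2 + 22) / (2*5) mod 23 = 14
x3 = s^2 - 2 x1 mod 23 = 14^2 - 2*1 = 10
y3 = s (x1 - x3) - y1 mod 23 = 14 * (1 - 10) - 5 = 7

2P = (10, 7)


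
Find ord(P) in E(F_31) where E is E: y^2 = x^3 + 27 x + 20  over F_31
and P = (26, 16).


Compute successive multiples of P until we hit O:
  1P = (26, 16)
  2P = (29, 19)
  3P = (8, 2)
  4P = (11, 6)
  5P = (22, 28)
  6P = (23, 6)
  7P = (0, 19)
  8P = (19, 13)
  ... (continuing to 38P)
  38P = O

ord(P) = 38


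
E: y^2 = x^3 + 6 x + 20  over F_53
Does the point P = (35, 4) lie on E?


Check whether y^2 = x^3 + 6 x + 20 (mod 53) for (x, y) = (35, 4).
LHS: y^2 = 4^2 mod 53 = 16
RHS: x^3 + 6 x + 20 = 35^3 + 6*35 + 20 mod 53 = 16
LHS = RHS

Yes, on the curve


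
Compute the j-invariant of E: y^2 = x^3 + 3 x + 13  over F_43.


Delta = -16(4 a^3 + 27 b^2) mod 43 = 41
-1728 * (4 a)^3 = -1728 * (4*3)^3 mod 43 = 22
j = 22 * 41^(-1) mod 43 = 32

j = 32 (mod 43)


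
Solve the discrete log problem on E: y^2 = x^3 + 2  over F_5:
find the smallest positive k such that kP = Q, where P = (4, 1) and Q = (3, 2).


Enumerate multiples of P until we hit Q = (3, 2):
  1P = (4, 1)
  2P = (3, 3)
  3P = (2, 0)
  4P = (3, 2)
Match found at i = 4.

k = 4


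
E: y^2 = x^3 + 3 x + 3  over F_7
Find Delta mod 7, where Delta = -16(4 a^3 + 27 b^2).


4 a^3 + 27 b^2 = 4*3^3 + 27*3^2 = 108 + 243 = 351
Delta = -16 * (351) = -5616
Delta mod 7 = 5

Delta = 5 (mod 7)


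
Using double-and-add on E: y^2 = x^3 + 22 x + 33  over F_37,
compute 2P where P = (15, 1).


k = 2 = 10_2 (binary, LSB first: 01)
Double-and-add from P = (15, 1):
  bit 0 = 0: acc unchanged = O
  bit 1 = 1: acc = O + (16, 2) = (16, 2)

2P = (16, 2)


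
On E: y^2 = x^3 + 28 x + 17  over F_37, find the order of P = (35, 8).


Compute successive multiples of P until we hit O:
  1P = (35, 8)
  2P = (1, 3)
  3P = (12, 3)
  4P = (36, 32)
  5P = (24, 34)
  6P = (16, 11)
  7P = (22, 25)
  8P = (29, 24)
  ... (continuing to 47P)
  47P = O

ord(P) = 47


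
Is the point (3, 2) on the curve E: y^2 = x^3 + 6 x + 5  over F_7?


Check whether y^2 = x^3 + 6 x + 5 (mod 7) for (x, y) = (3, 2).
LHS: y^2 = 2^2 mod 7 = 4
RHS: x^3 + 6 x + 5 = 3^3 + 6*3 + 5 mod 7 = 1
LHS != RHS

No, not on the curve


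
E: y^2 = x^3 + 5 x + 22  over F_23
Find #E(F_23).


For each x in F_23, count y with y^2 = x^3 + 5 x + 22 mod 23:
  x = 3: RHS = 18, y in [8, 15]  -> 2 point(s)
  x = 7: RHS = 9, y in [3, 20]  -> 2 point(s)
  x = 12: RHS = 16, y in [4, 19]  -> 2 point(s)
  x = 16: RHS = 12, y in [9, 14]  -> 2 point(s)
  x = 17: RHS = 6, y in [11, 12]  -> 2 point(s)
  x = 20: RHS = 3, y in [7, 16]  -> 2 point(s)
  x = 21: RHS = 4, y in [2, 21]  -> 2 point(s)
  x = 22: RHS = 16, y in [4, 19]  -> 2 point(s)
Affine points: 16. Add the point at infinity: total = 17.

#E(F_23) = 17


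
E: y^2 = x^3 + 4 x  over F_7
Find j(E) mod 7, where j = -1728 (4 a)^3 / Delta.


Delta = -16(4 a^3 + 27 b^2) mod 7 = 6
-1728 * (4 a)^3 = -1728 * (4*4)^3 mod 7 = 1
j = 1 * 6^(-1) mod 7 = 6

j = 6 (mod 7)


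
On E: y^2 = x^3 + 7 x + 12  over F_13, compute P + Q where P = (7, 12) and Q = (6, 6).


P != Q, so use the chord formula.
s = (y2 - y1) / (x2 - x1) = (7) / (12) mod 13 = 6
x3 = s^2 - x1 - x2 mod 13 = 6^2 - 7 - 6 = 10
y3 = s (x1 - x3) - y1 mod 13 = 6 * (7 - 10) - 12 = 9

P + Q = (10, 9)


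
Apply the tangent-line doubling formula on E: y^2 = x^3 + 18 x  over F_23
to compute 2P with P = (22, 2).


Doubling: s = (3 x1^2 + a) / (2 y1)
s = (3*22^2 + 18) / (2*2) mod 23 = 11
x3 = s^2 - 2 x1 mod 23 = 11^2 - 2*22 = 8
y3 = s (x1 - x3) - y1 mod 23 = 11 * (22 - 8) - 2 = 14

2P = (8, 14)


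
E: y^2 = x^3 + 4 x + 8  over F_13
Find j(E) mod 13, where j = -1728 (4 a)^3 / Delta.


Delta = -16(4 a^3 + 27 b^2) mod 13 = 2
-1728 * (4 a)^3 = -1728 * (4*4)^3 mod 13 = 1
j = 1 * 2^(-1) mod 13 = 7

j = 7 (mod 13)


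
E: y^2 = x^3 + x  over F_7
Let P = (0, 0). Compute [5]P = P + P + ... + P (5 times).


k = 5 = 101_2 (binary, LSB first: 101)
Double-and-add from P = (0, 0):
  bit 0 = 1: acc = O + (0, 0) = (0, 0)
  bit 1 = 0: acc unchanged = (0, 0)
  bit 2 = 1: acc = (0, 0) + O = (0, 0)

5P = (0, 0)


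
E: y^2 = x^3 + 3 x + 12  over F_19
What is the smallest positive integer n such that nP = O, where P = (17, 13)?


Compute successive multiples of P until we hit O:
  1P = (17, 13)
  2P = (2, 11)
  3P = (5, 0)
  4P = (2, 8)
  5P = (17, 6)
  6P = O

ord(P) = 6


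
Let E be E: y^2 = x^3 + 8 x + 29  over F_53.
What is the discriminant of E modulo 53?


4 a^3 + 27 b^2 = 4*8^3 + 27*29^2 = 2048 + 22707 = 24755
Delta = -16 * (24755) = -396080
Delta mod 53 = 42

Delta = 42 (mod 53)


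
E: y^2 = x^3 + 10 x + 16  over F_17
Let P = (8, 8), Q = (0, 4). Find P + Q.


P != Q, so use the chord formula.
s = (y2 - y1) / (x2 - x1) = (13) / (9) mod 17 = 9
x3 = s^2 - x1 - x2 mod 17 = 9^2 - 8 - 0 = 5
y3 = s (x1 - x3) - y1 mod 17 = 9 * (8 - 5) - 8 = 2

P + Q = (5, 2)


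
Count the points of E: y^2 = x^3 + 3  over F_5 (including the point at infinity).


For each x in F_5, count y with y^2 = x^3 + 0 x + 3 mod 5:
  x = 1: RHS = 4, y in [2, 3]  -> 2 point(s)
  x = 2: RHS = 1, y in [1, 4]  -> 2 point(s)
  x = 3: RHS = 0, y in [0]  -> 1 point(s)
Affine points: 5. Add the point at infinity: total = 6.

#E(F_5) = 6


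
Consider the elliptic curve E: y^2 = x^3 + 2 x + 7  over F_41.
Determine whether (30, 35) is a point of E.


Check whether y^2 = x^3 + 2 x + 7 (mod 41) for (x, y) = (30, 35).
LHS: y^2 = 35^2 mod 41 = 36
RHS: x^3 + 2 x + 7 = 30^3 + 2*30 + 7 mod 41 = 7
LHS != RHS

No, not on the curve


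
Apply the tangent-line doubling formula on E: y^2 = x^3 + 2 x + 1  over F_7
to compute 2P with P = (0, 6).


Doubling: s = (3 x1^2 + a) / (2 y1)
s = (3*0^2 + 2) / (2*6) mod 7 = 6
x3 = s^2 - 2 x1 mod 7 = 6^2 - 2*0 = 1
y3 = s (x1 - x3) - y1 mod 7 = 6 * (0 - 1) - 6 = 2

2P = (1, 2)


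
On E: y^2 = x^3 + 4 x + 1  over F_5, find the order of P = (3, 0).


Compute successive multiples of P until we hit O:
  1P = (3, 0)
  2P = O

ord(P) = 2


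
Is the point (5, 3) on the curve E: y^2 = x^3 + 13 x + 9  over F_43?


Check whether y^2 = x^3 + 13 x + 9 (mod 43) for (x, y) = (5, 3).
LHS: y^2 = 3^2 mod 43 = 9
RHS: x^3 + 13 x + 9 = 5^3 + 13*5 + 9 mod 43 = 27
LHS != RHS

No, not on the curve


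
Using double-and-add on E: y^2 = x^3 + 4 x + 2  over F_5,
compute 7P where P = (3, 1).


k = 7 = 111_2 (binary, LSB first: 111)
Double-and-add from P = (3, 1):
  bit 0 = 1: acc = O + (3, 1) = (3, 1)
  bit 1 = 1: acc = (3, 1) + (3, 4) = O
  bit 2 = 1: acc = O + (3, 1) = (3, 1)

7P = (3, 1)


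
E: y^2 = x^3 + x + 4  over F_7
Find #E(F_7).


For each x in F_7, count y with y^2 = x^3 + 1 x + 4 mod 7:
  x = 0: RHS = 4, y in [2, 5]  -> 2 point(s)
  x = 2: RHS = 0, y in [0]  -> 1 point(s)
  x = 4: RHS = 2, y in [3, 4]  -> 2 point(s)
  x = 5: RHS = 1, y in [1, 6]  -> 2 point(s)
  x = 6: RHS = 2, y in [3, 4]  -> 2 point(s)
Affine points: 9. Add the point at infinity: total = 10.

#E(F_7) = 10


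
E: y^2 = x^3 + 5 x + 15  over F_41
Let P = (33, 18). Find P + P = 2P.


Doubling: s = (3 x1^2 + a) / (2 y1)
s = (3*33^2 + 5) / (2*18) mod 41 = 18
x3 = s^2 - 2 x1 mod 41 = 18^2 - 2*33 = 12
y3 = s (x1 - x3) - y1 mod 41 = 18 * (33 - 12) - 18 = 32

2P = (12, 32)


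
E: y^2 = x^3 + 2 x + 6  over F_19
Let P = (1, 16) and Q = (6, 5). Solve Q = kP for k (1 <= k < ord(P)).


Enumerate multiples of P until we hit Q = (6, 5):
  1P = (1, 16)
  2P = (14, 17)
  3P = (13, 5)
  4P = (16, 12)
  5P = (3, 1)
  6P = (0, 5)
  7P = (6, 5)
Match found at i = 7.

k = 7


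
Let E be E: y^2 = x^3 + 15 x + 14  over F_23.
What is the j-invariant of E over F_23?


Delta = -16(4 a^3 + 27 b^2) mod 23 = 7
-1728 * (4 a)^3 = -1728 * (4*15)^3 mod 23 = 2
j = 2 * 7^(-1) mod 23 = 20

j = 20 (mod 23)


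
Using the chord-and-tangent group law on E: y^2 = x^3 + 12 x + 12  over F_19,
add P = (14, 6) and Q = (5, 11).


P != Q, so use the chord formula.
s = (y2 - y1) / (x2 - x1) = (5) / (10) mod 19 = 10
x3 = s^2 - x1 - x2 mod 19 = 10^2 - 14 - 5 = 5
y3 = s (x1 - x3) - y1 mod 19 = 10 * (14 - 5) - 6 = 8

P + Q = (5, 8)


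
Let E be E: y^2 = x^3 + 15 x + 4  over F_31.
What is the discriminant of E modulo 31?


4 a^3 + 27 b^2 = 4*15^3 + 27*4^2 = 13500 + 432 = 13932
Delta = -16 * (13932) = -222912
Delta mod 31 = 9

Delta = 9 (mod 31)


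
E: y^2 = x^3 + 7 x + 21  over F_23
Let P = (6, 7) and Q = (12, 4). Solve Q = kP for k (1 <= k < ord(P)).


Enumerate multiples of P until we hit Q = (12, 4):
  1P = (6, 7)
  2P = (11, 16)
  3P = (12, 19)
  4P = (9, 10)
  5P = (9, 13)
  6P = (12, 4)
Match found at i = 6.

k = 6


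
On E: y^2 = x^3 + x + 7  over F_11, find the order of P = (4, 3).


Compute successive multiples of P until we hit O:
  1P = (4, 3)
  2P = (4, 8)
  3P = O

ord(P) = 3


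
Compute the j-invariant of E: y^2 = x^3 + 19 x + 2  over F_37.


Delta = -16(4 a^3 + 27 b^2) mod 37 = 3
-1728 * (4 a)^3 = -1728 * (4*19)^3 mod 37 = 14
j = 14 * 3^(-1) mod 37 = 17

j = 17 (mod 37)


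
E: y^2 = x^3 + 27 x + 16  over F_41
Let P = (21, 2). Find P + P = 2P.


Doubling: s = (3 x1^2 + a) / (2 y1)
s = (3*21^2 + 27) / (2*2) mod 41 = 30
x3 = s^2 - 2 x1 mod 41 = 30^2 - 2*21 = 38
y3 = s (x1 - x3) - y1 mod 41 = 30 * (21 - 38) - 2 = 21

2P = (38, 21)


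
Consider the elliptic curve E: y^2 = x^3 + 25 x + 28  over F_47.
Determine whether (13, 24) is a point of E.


Check whether y^2 = x^3 + 25 x + 28 (mod 47) for (x, y) = (13, 24).
LHS: y^2 = 24^2 mod 47 = 12
RHS: x^3 + 25 x + 28 = 13^3 + 25*13 + 28 mod 47 = 12
LHS = RHS

Yes, on the curve


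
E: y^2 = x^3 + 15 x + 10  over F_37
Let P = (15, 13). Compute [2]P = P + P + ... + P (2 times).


k = 2 = 10_2 (binary, LSB first: 01)
Double-and-add from P = (15, 13):
  bit 0 = 0: acc unchanged = O
  bit 1 = 1: acc = O + (35, 34) = (35, 34)

2P = (35, 34)


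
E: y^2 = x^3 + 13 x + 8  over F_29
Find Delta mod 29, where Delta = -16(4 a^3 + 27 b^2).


4 a^3 + 27 b^2 = 4*13^3 + 27*8^2 = 8788 + 1728 = 10516
Delta = -16 * (10516) = -168256
Delta mod 29 = 2

Delta = 2 (mod 29)


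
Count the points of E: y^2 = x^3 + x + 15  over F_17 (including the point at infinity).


For each x in F_17, count y with y^2 = x^3 + 1 x + 15 mod 17:
  x = 0: RHS = 15, y in [7, 10]  -> 2 point(s)
  x = 1: RHS = 0, y in [0]  -> 1 point(s)
  x = 2: RHS = 8, y in [5, 12]  -> 2 point(s)
  x = 4: RHS = 15, y in [7, 10]  -> 2 point(s)
  x = 5: RHS = 9, y in [3, 14]  -> 2 point(s)
  x = 6: RHS = 16, y in [4, 13]  -> 2 point(s)
  x = 7: RHS = 8, y in [5, 12]  -> 2 point(s)
  x = 8: RHS = 8, y in [5, 12]  -> 2 point(s)
  x = 12: RHS = 4, y in [2, 15]  -> 2 point(s)
  x = 13: RHS = 15, y in [7, 10]  -> 2 point(s)
  x = 14: RHS = 2, y in [6, 11]  -> 2 point(s)
  x = 16: RHS = 13, y in [8, 9]  -> 2 point(s)
Affine points: 23. Add the point at infinity: total = 24.

#E(F_17) = 24


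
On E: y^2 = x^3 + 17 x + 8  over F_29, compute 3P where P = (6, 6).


k = 3 = 11_2 (binary, LSB first: 11)
Double-and-add from P = (6, 6):
  bit 0 = 1: acc = O + (6, 6) = (6, 6)
  bit 1 = 1: acc = (6, 6) + (23, 3) = (20, 5)

3P = (20, 5)


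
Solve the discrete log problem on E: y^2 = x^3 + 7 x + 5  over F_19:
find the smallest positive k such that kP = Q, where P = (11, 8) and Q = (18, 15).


Enumerate multiples of P until we hit Q = (18, 15):
  1P = (11, 8)
  2P = (6, 15)
  3P = (7, 13)
  4P = (18, 15)
Match found at i = 4.

k = 4


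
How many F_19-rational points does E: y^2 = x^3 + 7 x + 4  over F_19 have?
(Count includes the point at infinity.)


For each x in F_19, count y with y^2 = x^3 + 7 x + 4 mod 19:
  x = 0: RHS = 4, y in [2, 17]  -> 2 point(s)
  x = 2: RHS = 7, y in [8, 11]  -> 2 point(s)
  x = 4: RHS = 1, y in [1, 18]  -> 2 point(s)
  x = 7: RHS = 16, y in [4, 15]  -> 2 point(s)
  x = 9: RHS = 17, y in [6, 13]  -> 2 point(s)
  x = 11: RHS = 6, y in [5, 14]  -> 2 point(s)
  x = 12: RHS = 11, y in [7, 12]  -> 2 point(s)
  x = 15: RHS = 7, y in [8, 11]  -> 2 point(s)
  x = 17: RHS = 1, y in [1, 18]  -> 2 point(s)
Affine points: 18. Add the point at infinity: total = 19.

#E(F_19) = 19


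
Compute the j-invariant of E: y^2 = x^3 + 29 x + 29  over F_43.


Delta = -16(4 a^3 + 27 b^2) mod 43 = 42
-1728 * (4 a)^3 = -1728 * (4*29)^3 mod 43 = 32
j = 32 * 42^(-1) mod 43 = 11

j = 11 (mod 43)


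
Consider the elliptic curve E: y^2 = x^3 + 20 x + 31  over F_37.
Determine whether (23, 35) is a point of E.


Check whether y^2 = x^3 + 20 x + 31 (mod 37) for (x, y) = (23, 35).
LHS: y^2 = 35^2 mod 37 = 4
RHS: x^3 + 20 x + 31 = 23^3 + 20*23 + 31 mod 37 = 4
LHS = RHS

Yes, on the curve


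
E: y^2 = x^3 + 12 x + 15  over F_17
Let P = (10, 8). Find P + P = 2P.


Doubling: s = (3 x1^2 + a) / (2 y1)
s = (3*10^2 + 12) / (2*8) mod 17 = 11
x3 = s^2 - 2 x1 mod 17 = 11^2 - 2*10 = 16
y3 = s (x1 - x3) - y1 mod 17 = 11 * (10 - 16) - 8 = 11

2P = (16, 11)


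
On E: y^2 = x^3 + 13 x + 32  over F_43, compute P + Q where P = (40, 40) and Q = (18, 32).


P != Q, so use the chord formula.
s = (y2 - y1) / (x2 - x1) = (35) / (21) mod 43 = 16
x3 = s^2 - x1 - x2 mod 43 = 16^2 - 40 - 18 = 26
y3 = s (x1 - x3) - y1 mod 43 = 16 * (40 - 26) - 40 = 12

P + Q = (26, 12)


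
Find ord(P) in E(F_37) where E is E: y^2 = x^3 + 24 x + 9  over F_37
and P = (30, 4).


Compute successive multiples of P until we hit O:
  1P = (30, 4)
  2P = (24, 4)
  3P = (20, 33)
  4P = (35, 29)
  5P = (34, 13)
  6P = (22, 14)
  7P = (12, 29)
  8P = (16, 30)
  ... (continuing to 23P)
  23P = O

ord(P) = 23


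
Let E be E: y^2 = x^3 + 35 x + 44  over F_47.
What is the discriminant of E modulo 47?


4 a^3 + 27 b^2 = 4*35^3 + 27*44^2 = 171500 + 52272 = 223772
Delta = -16 * (223772) = -3580352
Delta mod 47 = 14

Delta = 14 (mod 47)


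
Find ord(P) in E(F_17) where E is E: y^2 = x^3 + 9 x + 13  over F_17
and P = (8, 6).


Compute successive multiples of P until we hit O:
  1P = (8, 6)
  2P = (0, 9)
  3P = (11, 10)
  4P = (13, 10)
  5P = (15, 2)
  6P = (3, 13)
  7P = (10, 7)
  8P = (12, 9)
  ... (continuing to 19P)
  19P = O

ord(P) = 19


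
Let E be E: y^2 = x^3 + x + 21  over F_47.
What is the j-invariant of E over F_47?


Delta = -16(4 a^3 + 27 b^2) mod 47 = 9
-1728 * (4 a)^3 = -1728 * (4*1)^3 mod 47 = 46
j = 46 * 9^(-1) mod 47 = 26

j = 26 (mod 47)


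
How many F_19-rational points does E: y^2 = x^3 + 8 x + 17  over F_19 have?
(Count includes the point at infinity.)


For each x in F_19, count y with y^2 = x^3 + 8 x + 17 mod 19:
  x = 0: RHS = 17, y in [6, 13]  -> 2 point(s)
  x = 1: RHS = 7, y in [8, 11]  -> 2 point(s)
  x = 3: RHS = 11, y in [7, 12]  -> 2 point(s)
  x = 5: RHS = 11, y in [7, 12]  -> 2 point(s)
  x = 7: RHS = 17, y in [6, 13]  -> 2 point(s)
  x = 8: RHS = 4, y in [2, 17]  -> 2 point(s)
  x = 9: RHS = 1, y in [1, 18]  -> 2 point(s)
  x = 11: RHS = 11, y in [7, 12]  -> 2 point(s)
  x = 12: RHS = 17, y in [6, 13]  -> 2 point(s)
  x = 13: RHS = 0, y in [0]  -> 1 point(s)
  x = 14: RHS = 4, y in [2, 17]  -> 2 point(s)
  x = 15: RHS = 16, y in [4, 15]  -> 2 point(s)
  x = 16: RHS = 4, y in [2, 17]  -> 2 point(s)
Affine points: 25. Add the point at infinity: total = 26.

#E(F_19) = 26


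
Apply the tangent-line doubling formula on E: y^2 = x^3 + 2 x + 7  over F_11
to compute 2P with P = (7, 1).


Doubling: s = (3 x1^2 + a) / (2 y1)
s = (3*7^2 + 2) / (2*1) mod 11 = 3
x3 = s^2 - 2 x1 mod 11 = 3^2 - 2*7 = 6
y3 = s (x1 - x3) - y1 mod 11 = 3 * (7 - 6) - 1 = 2

2P = (6, 2)


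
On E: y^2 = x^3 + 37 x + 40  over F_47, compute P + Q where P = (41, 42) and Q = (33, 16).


P != Q, so use the chord formula.
s = (y2 - y1) / (x2 - x1) = (21) / (39) mod 47 = 15
x3 = s^2 - x1 - x2 mod 47 = 15^2 - 41 - 33 = 10
y3 = s (x1 - x3) - y1 mod 47 = 15 * (41 - 10) - 42 = 0

P + Q = (10, 0)


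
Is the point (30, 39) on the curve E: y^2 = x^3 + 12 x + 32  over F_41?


Check whether y^2 = x^3 + 12 x + 32 (mod 41) for (x, y) = (30, 39).
LHS: y^2 = 39^2 mod 41 = 4
RHS: x^3 + 12 x + 32 = 30^3 + 12*30 + 32 mod 41 = 4
LHS = RHS

Yes, on the curve


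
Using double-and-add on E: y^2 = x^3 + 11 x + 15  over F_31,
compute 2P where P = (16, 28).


k = 2 = 10_2 (binary, LSB first: 01)
Double-and-add from P = (16, 28):
  bit 0 = 0: acc unchanged = O
  bit 1 = 1: acc = O + (27, 0) = (27, 0)

2P = (27, 0)


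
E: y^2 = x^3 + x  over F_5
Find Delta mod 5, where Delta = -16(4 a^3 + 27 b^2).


4 a^3 + 27 b^2 = 4*1^3 + 27*0^2 = 4 + 0 = 4
Delta = -16 * (4) = -64
Delta mod 5 = 1

Delta = 1 (mod 5)


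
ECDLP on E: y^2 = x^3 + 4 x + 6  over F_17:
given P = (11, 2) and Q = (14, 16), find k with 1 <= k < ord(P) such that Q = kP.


Enumerate multiples of P until we hit Q = (14, 16):
  1P = (11, 2)
  2P = (14, 16)
Match found at i = 2.

k = 2


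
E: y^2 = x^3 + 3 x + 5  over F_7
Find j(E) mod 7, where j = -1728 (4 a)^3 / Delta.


Delta = -16(4 a^3 + 27 b^2) mod 7 = 2
-1728 * (4 a)^3 = -1728 * (4*3)^3 mod 7 = 6
j = 6 * 2^(-1) mod 7 = 3

j = 3 (mod 7)


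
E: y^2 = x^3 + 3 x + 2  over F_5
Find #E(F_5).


For each x in F_5, count y with y^2 = x^3 + 3 x + 2 mod 5:
  x = 1: RHS = 1, y in [1, 4]  -> 2 point(s)
  x = 2: RHS = 1, y in [1, 4]  -> 2 point(s)
Affine points: 4. Add the point at infinity: total = 5.

#E(F_5) = 5


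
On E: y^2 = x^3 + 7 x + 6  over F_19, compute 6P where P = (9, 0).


k = 6 = 110_2 (binary, LSB first: 011)
Double-and-add from P = (9, 0):
  bit 0 = 0: acc unchanged = O
  bit 1 = 1: acc = O + O = O
  bit 2 = 1: acc = O + O = O

6P = O


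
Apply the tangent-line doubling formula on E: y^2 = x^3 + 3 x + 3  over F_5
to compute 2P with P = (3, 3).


Doubling: s = (3 x1^2 + a) / (2 y1)
s = (3*3^2 + 3) / (2*3) mod 5 = 0
x3 = s^2 - 2 x1 mod 5 = 0^2 - 2*3 = 4
y3 = s (x1 - x3) - y1 mod 5 = 0 * (3 - 4) - 3 = 2

2P = (4, 2)


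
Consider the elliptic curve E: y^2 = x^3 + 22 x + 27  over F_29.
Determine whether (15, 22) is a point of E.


Check whether y^2 = x^3 + 22 x + 27 (mod 29) for (x, y) = (15, 22).
LHS: y^2 = 22^2 mod 29 = 20
RHS: x^3 + 22 x + 27 = 15^3 + 22*15 + 27 mod 29 = 20
LHS = RHS

Yes, on the curve


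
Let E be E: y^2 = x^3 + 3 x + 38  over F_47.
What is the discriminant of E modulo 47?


4 a^3 + 27 b^2 = 4*3^3 + 27*38^2 = 108 + 38988 = 39096
Delta = -16 * (39096) = -625536
Delta mod 47 = 34

Delta = 34 (mod 47)


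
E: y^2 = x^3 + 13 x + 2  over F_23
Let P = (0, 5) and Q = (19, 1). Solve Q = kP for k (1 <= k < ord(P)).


Enumerate multiples of P until we hit Q = (19, 1):
  1P = (0, 5)
  2P = (1, 19)
  3P = (11, 2)
  4P = (2, 6)
  5P = (4, 16)
  6P = (5, 10)
  7P = (19, 22)
  8P = (12, 0)
  9P = (19, 1)
Match found at i = 9.

k = 9


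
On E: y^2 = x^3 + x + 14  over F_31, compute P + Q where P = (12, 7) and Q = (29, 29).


P != Q, so use the chord formula.
s = (y2 - y1) / (x2 - x1) = (22) / (17) mod 31 = 25
x3 = s^2 - x1 - x2 mod 31 = 25^2 - 12 - 29 = 26
y3 = s (x1 - x3) - y1 mod 31 = 25 * (12 - 26) - 7 = 15

P + Q = (26, 15)


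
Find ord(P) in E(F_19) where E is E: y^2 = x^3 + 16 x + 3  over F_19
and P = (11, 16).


Compute successive multiples of P until we hit O:
  1P = (11, 16)
  2P = (6, 7)
  3P = (6, 12)
  4P = (11, 3)
  5P = O

ord(P) = 5


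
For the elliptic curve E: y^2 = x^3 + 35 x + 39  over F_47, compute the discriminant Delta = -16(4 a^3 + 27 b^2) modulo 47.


4 a^3 + 27 b^2 = 4*35^3 + 27*39^2 = 171500 + 41067 = 212567
Delta = -16 * (212567) = -3401072
Delta mod 47 = 36

Delta = 36 (mod 47)


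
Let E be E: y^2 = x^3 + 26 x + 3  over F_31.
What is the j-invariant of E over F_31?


Delta = -16(4 a^3 + 27 b^2) mod 31 = 20
-1728 * (4 a)^3 = -1728 * (4*26)^3 mod 31 = 15
j = 15 * 20^(-1) mod 31 = 24

j = 24 (mod 31)


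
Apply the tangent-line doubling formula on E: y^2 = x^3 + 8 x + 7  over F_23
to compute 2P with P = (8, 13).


Doubling: s = (3 x1^2 + a) / (2 y1)
s = (3*8^2 + 8) / (2*13) mod 23 = 13
x3 = s^2 - 2 x1 mod 23 = 13^2 - 2*8 = 15
y3 = s (x1 - x3) - y1 mod 23 = 13 * (8 - 15) - 13 = 11

2P = (15, 11)


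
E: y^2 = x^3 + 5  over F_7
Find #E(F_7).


For each x in F_7, count y with y^2 = x^3 + 0 x + 5 mod 7:
  x = 3: RHS = 4, y in [2, 5]  -> 2 point(s)
  x = 5: RHS = 4, y in [2, 5]  -> 2 point(s)
  x = 6: RHS = 4, y in [2, 5]  -> 2 point(s)
Affine points: 6. Add the point at infinity: total = 7.

#E(F_7) = 7


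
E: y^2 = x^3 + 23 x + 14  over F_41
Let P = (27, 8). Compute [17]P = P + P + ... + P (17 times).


k = 17 = 10001_2 (binary, LSB first: 10001)
Double-and-add from P = (27, 8):
  bit 0 = 1: acc = O + (27, 8) = (27, 8)
  bit 1 = 0: acc unchanged = (27, 8)
  bit 2 = 0: acc unchanged = (27, 8)
  bit 3 = 0: acc unchanged = (27, 8)
  bit 4 = 1: acc = (27, 8) + (5, 34) = (27, 33)

17P = (27, 33)


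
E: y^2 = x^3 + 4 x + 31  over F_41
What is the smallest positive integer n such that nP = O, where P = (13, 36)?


Compute successive multiples of P until we hit O:
  1P = (13, 36)
  2P = (10, 28)
  3P = (16, 38)
  4P = (17, 16)
  5P = (36, 38)
  6P = (32, 39)
  7P = (0, 20)
  8P = (30, 3)
  ... (continuing to 17P)
  17P = O

ord(P) = 17


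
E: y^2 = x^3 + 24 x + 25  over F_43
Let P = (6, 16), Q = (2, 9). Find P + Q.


P != Q, so use the chord formula.
s = (y2 - y1) / (x2 - x1) = (36) / (39) mod 43 = 34
x3 = s^2 - x1 - x2 mod 43 = 34^2 - 6 - 2 = 30
y3 = s (x1 - x3) - y1 mod 43 = 34 * (6 - 30) - 16 = 28

P + Q = (30, 28)


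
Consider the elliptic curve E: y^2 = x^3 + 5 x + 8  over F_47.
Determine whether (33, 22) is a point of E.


Check whether y^2 = x^3 + 5 x + 8 (mod 47) for (x, y) = (33, 22).
LHS: y^2 = 22^2 mod 47 = 14
RHS: x^3 + 5 x + 8 = 33^3 + 5*33 + 8 mod 47 = 14
LHS = RHS

Yes, on the curve


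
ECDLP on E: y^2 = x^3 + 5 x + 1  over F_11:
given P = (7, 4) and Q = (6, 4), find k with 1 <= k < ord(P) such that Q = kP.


Enumerate multiples of P until we hit Q = (6, 4):
  1P = (7, 4)
  2P = (6, 4)
Match found at i = 2.

k = 2


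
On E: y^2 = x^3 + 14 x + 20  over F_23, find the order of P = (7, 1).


Compute successive multiples of P until we hit O:
  1P = (7, 1)
  2P = (9, 22)
  3P = (8, 0)
  4P = (9, 1)
  5P = (7, 22)
  6P = O

ord(P) = 6


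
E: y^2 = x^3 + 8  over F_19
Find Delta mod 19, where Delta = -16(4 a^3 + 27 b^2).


4 a^3 + 27 b^2 = 4*0^3 + 27*8^2 = 0 + 1728 = 1728
Delta = -16 * (1728) = -27648
Delta mod 19 = 16

Delta = 16 (mod 19)


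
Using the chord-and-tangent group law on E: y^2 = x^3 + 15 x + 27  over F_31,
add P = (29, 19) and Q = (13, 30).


P != Q, so use the chord formula.
s = (y2 - y1) / (x2 - x1) = (11) / (15) mod 31 = 9
x3 = s^2 - x1 - x2 mod 31 = 9^2 - 29 - 13 = 8
y3 = s (x1 - x3) - y1 mod 31 = 9 * (29 - 8) - 19 = 15

P + Q = (8, 15)


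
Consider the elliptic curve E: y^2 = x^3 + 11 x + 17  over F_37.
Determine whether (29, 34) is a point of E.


Check whether y^2 = x^3 + 11 x + 17 (mod 37) for (x, y) = (29, 34).
LHS: y^2 = 34^2 mod 37 = 9
RHS: x^3 + 11 x + 17 = 29^3 + 11*29 + 17 mod 37 = 9
LHS = RHS

Yes, on the curve


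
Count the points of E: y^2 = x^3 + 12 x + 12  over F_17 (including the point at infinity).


For each x in F_17, count y with y^2 = x^3 + 12 x + 12 mod 17:
  x = 1: RHS = 8, y in [5, 12]  -> 2 point(s)
  x = 8: RHS = 8, y in [5, 12]  -> 2 point(s)
  x = 9: RHS = 16, y in [4, 13]  -> 2 point(s)
  x = 11: RHS = 13, y in [8, 9]  -> 2 point(s)
  x = 13: RHS = 2, y in [6, 11]  -> 2 point(s)
  x = 14: RHS = 0, y in [0]  -> 1 point(s)
  x = 16: RHS = 16, y in [4, 13]  -> 2 point(s)
Affine points: 13. Add the point at infinity: total = 14.

#E(F_17) = 14


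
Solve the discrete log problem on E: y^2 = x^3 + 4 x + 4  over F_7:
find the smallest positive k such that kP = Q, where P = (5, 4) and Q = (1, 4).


Enumerate multiples of P until we hit Q = (1, 4):
  1P = (5, 4)
  2P = (1, 4)
Match found at i = 2.

k = 2


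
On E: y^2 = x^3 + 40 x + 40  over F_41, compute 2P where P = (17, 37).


Doubling: s = (3 x1^2 + a) / (2 y1)
s = (3*17^2 + 40) / (2*37) mod 41 = 25
x3 = s^2 - 2 x1 mod 41 = 25^2 - 2*17 = 17
y3 = s (x1 - x3) - y1 mod 41 = 25 * (17 - 17) - 37 = 4

2P = (17, 4)
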